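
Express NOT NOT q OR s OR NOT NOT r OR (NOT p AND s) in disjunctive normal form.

q OR s OR r

NOT NOT q OR s OR NOT NOT r OR (NOT p AND s)
⇔ q OR s OR NOT NOT r OR (NOT p AND s)   [double negation]
⇔ q OR s OR r OR (NOT p AND s)   [double negation]
⇔ q OR s OR r   [simplify]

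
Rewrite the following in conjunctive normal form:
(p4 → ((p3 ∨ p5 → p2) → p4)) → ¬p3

(p4 → ((p3 ∨ p5 → p2) → p4)) → ¬p3
≡ ¬(p4 → ((p3 ∨ p5 → p2) → p4)) ∨ ¬p3   [eliminate →]
≡ ¬(¬p4 ∨ ((p3 ∨ p5 → p2) → p4)) ∨ ¬p3   [eliminate →]
≡ ¬(¬p4 ∨ ¬(p3 ∨ p5 → p2) ∨ p4) ∨ ¬p3   [eliminate →]
≡ ¬(¬p4 ∨ ¬(¬(p3 ∨ p5) ∨ p2) ∨ p4) ∨ ¬p3   [eliminate →]
≡ ¬¬p4 ∧ ¬¬(¬(p3 ∨ p5) ∨ p2) ∧ ¬p4 ∨ ¬p3   [De Morgan]
≡ p4 ∧ ¬¬(¬(p3 ∨ p5) ∨ p2) ∧ ¬p4 ∨ ¬p3   [double negation]
≡ p4 ∧ (¬(p3 ∨ p5) ∨ p2) ∧ ¬p4 ∨ ¬p3   [double negation]
≡ p4 ∧ (¬p3 ∧ ¬p5 ∨ p2) ∧ ¬p4 ∨ ¬p3   [De Morgan]
≡ (p4 ∨ ¬p3) ∧ (¬p3 ∨ p2 ∨ ¬p3) ∧ (¬p5 ∨ p2 ∨ ¬p3) ∧ (¬p4 ∨ ¬p3)   [distribute ∨ over ∧]
≡ (p4 ∨ ¬p3) ∧ (¬p3 ∨ p2) ∧ (¬p4 ∨ ¬p3)   [simplify]

(p4 ∨ ¬p3) ∧ (¬p3 ∨ p2) ∧ (¬p4 ∨ ¬p3)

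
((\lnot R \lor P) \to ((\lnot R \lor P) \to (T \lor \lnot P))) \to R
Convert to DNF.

(P \land \lnot T) \lor R

((\lnot R \lor P) \to ((\lnot R \lor P) \to (T \lor \lnot P))) \to R
= \lnot ((\lnot R \lor P) \to ((\lnot R \lor P) \to (T \lor \lnot P))) \lor R   (eliminate \to)
= \lnot (\lnot (\lnot R \lor P) \lor ((\lnot R \lor P) \to (T \lor \lnot P))) \lor R   (eliminate \to)
= \lnot (\lnot (\lnot R \lor P) \lor \lnot (\lnot R \lor P) \lor T \lor \lnot P) \lor R   (eliminate \to)
= (\lnot \lnot (\lnot R \lor P) \land \lnot \lnot (\lnot R \lor P) \land \lnot T \land \lnot \lnot P) \lor R   (De Morgan)
= ((\lnot R \lor P) \land \lnot \lnot (\lnot R \lor P) \land \lnot T \land \lnot \lnot P) \lor R   (double negation)
= ((\lnot R \lor P) \land (\lnot R \lor P) \land \lnot T \land \lnot \lnot P) \lor R   (double negation)
= ((\lnot R \lor P) \land (\lnot R \lor P) \land \lnot T \land P) \lor R   (double negation)
= (\lnot R \land \lnot R \land \lnot T \land P) \lor (\lnot R \land P \land \lnot T \land P) \lor (P \land \lnot R \land \lnot T \land P) \lor (P \land P \land \lnot T \land P) \lor R   (distribute \land over \lor)
= (P \land \lnot T) \lor R   (simplify)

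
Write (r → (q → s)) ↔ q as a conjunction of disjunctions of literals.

(r → (q → s)) ↔ q
= ((r → (q → s)) → q) ∧ (q → (r → (q → s)))   — eliminate ↔
= (¬(r → (q → s)) ∨ q) ∧ (q → (r → (q → s)))   — eliminate →
= (¬(¬r ∨ (q → s)) ∨ q) ∧ (q → (r → (q → s)))   — eliminate →
= (¬(¬r ∨ ¬q ∨ s) ∨ q) ∧ (q → (r → (q → s)))   — eliminate →
= (¬(¬r ∨ ¬q ∨ s) ∨ q) ∧ (¬q ∨ (r → (q → s)))   — eliminate →
= (¬(¬r ∨ ¬q ∨ s) ∨ q) ∧ (¬q ∨ ¬r ∨ (q → s))   — eliminate →
= (¬(¬r ∨ ¬q ∨ s) ∨ q) ∧ (¬q ∨ ¬r ∨ ¬q ∨ s)   — eliminate →
= ((¬¬r ∧ ¬¬q ∧ ¬s) ∨ q) ∧ (¬q ∨ ¬r ∨ ¬q ∨ s)   — De Morgan
= ((r ∧ ¬¬q ∧ ¬s) ∨ q) ∧ (¬q ∨ ¬r ∨ ¬q ∨ s)   — double negation
= ((r ∧ q ∧ ¬s) ∨ q) ∧ (¬q ∨ ¬r ∨ ¬q ∨ s)   — double negation
= (r ∨ q) ∧ (q ∨ q) ∧ (¬s ∨ q) ∧ (¬q ∨ ¬r ∨ ¬q ∨ s)   — distribute ∨ over ∧
= q ∧ (¬q ∨ ¬r ∨ s)   — simplify

q ∧ (¬q ∨ ¬r ∨ s)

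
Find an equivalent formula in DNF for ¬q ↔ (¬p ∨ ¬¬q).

¬p ∧ ¬q

¬q ↔ (¬p ∨ ¬¬q)
≡ (¬q → (¬p ∨ ¬¬q)) ∧ ((¬p ∨ ¬¬q) → ¬q)   [eliminate ↔]
≡ (¬¬q ∨ ¬p ∨ ¬¬q) ∧ ((¬p ∨ ¬¬q) → ¬q)   [eliminate →]
≡ (¬¬q ∨ ¬p ∨ ¬¬q) ∧ (¬(¬p ∨ ¬¬q) ∨ ¬q)   [eliminate →]
≡ (q ∨ ¬p ∨ ¬¬q) ∧ (¬(¬p ∨ ¬¬q) ∨ ¬q)   [double negation]
≡ (q ∨ ¬p ∨ q) ∧ (¬(¬p ∨ ¬¬q) ∨ ¬q)   [double negation]
≡ (q ∨ ¬p ∨ q) ∧ ((¬¬p ∧ ¬¬¬q) ∨ ¬q)   [De Morgan]
≡ (q ∨ ¬p ∨ q) ∧ ((p ∧ ¬¬¬q) ∨ ¬q)   [double negation]
≡ (q ∨ ¬p ∨ q) ∧ ((p ∧ ¬q) ∨ ¬q)   [double negation]
≡ (q ∧ p ∧ ¬q) ∨ (q ∧ ¬q) ∨ (¬p ∧ p ∧ ¬q) ∨ (¬p ∧ ¬q) ∨ (q ∧ p ∧ ¬q) ∨ (q ∧ ¬q)   [distribute ∧ over ∨]
≡ ¬p ∧ ¬q   [simplify]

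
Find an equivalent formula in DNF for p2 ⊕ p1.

(p2 ∧ ¬p1) ∨ (¬p2 ∧ p1)

p2 ⊕ p1
⇔ (p2 ∧ ¬p1) ∨ (¬p2 ∧ p1)   [expand ⊕]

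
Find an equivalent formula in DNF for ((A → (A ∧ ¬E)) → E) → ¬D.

(¬A ∧ ¬E) ∨ (A ∧ ¬E) ∨ ¬D

((A → (A ∧ ¬E)) → E) → ¬D
≡ ¬((A → (A ∧ ¬E)) → E) ∨ ¬D   (eliminate →)
≡ ¬(¬(A → (A ∧ ¬E)) ∨ E) ∨ ¬D   (eliminate →)
≡ ¬(¬(¬A ∨ (A ∧ ¬E)) ∨ E) ∨ ¬D   (eliminate →)
≡ (¬¬(¬A ∨ (A ∧ ¬E)) ∧ ¬E) ∨ ¬D   (De Morgan)
≡ ((¬A ∨ (A ∧ ¬E)) ∧ ¬E) ∨ ¬D   (double negation)
≡ (¬A ∧ ¬E) ∨ (A ∧ ¬E ∧ ¬E) ∨ ¬D   (distribute ∧ over ∨)
≡ (¬A ∧ ¬E) ∨ (A ∧ ¬E) ∨ ¬D   (simplify)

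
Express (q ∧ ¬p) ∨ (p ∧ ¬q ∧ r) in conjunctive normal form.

(q ∨ p) ∧ (q ∨ r) ∧ (¬p ∨ ¬q) ∧ (¬p ∨ r)

(q ∧ ¬p) ∨ (p ∧ ¬q ∧ r)
≡ (q ∨ p) ∧ (q ∨ ¬q) ∧ (q ∨ r) ∧ (¬p ∨ p) ∧ (¬p ∨ ¬q) ∧ (¬p ∨ r)   [distribute ∨ over ∧]
≡ (q ∨ p) ∧ (q ∨ r) ∧ (¬p ∨ ¬q) ∧ (¬p ∨ r)   [simplify]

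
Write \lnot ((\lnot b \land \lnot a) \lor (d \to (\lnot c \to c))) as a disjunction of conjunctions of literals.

\lnot ((\lnot b \land \lnot a) \lor (d \to (\lnot c \to c)))
⇔ \lnot ((\lnot b \land \lnot a) \lor \lnot d \lor (\lnot c \to c))   — eliminate \to
⇔ \lnot ((\lnot b \land \lnot a) \lor \lnot d \lor \lnot \lnot c \lor c)   — eliminate \to
⇔ \lnot (\lnot b \land \lnot a) \land \lnot \lnot d \land \lnot \lnot \lnot c \land \lnot c   — De Morgan
⇔ (\lnot \lnot b \lor \lnot \lnot a) \land \lnot \lnot d \land \lnot \lnot \lnot c \land \lnot c   — De Morgan
⇔ (b \lor \lnot \lnot a) \land \lnot \lnot d \land \lnot \lnot \lnot c \land \lnot c   — double negation
⇔ (b \lor a) \land \lnot \lnot d \land \lnot \lnot \lnot c \land \lnot c   — double negation
⇔ (b \lor a) \land d \land \lnot \lnot \lnot c \land \lnot c   — double negation
⇔ (b \lor a) \land d \land \lnot c \land \lnot c   — double negation
⇔ (b \land d \land \lnot c \land \lnot c) \lor (a \land d \land \lnot c \land \lnot c)   — distribute \land over \lor
⇔ (b \land d \land \lnot c) \lor (a \land d \land \lnot c)   — simplify

(b \land d \land \lnot c) \lor (a \land d \land \lnot c)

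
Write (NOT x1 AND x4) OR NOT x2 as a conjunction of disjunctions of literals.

(NOT x1 OR NOT x2) AND (x4 OR NOT x2)

(NOT x1 AND x4) OR NOT x2
= (NOT x1 OR NOT x2) AND (x4 OR NOT x2)   — distribute OR over AND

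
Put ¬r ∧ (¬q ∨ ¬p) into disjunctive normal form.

(¬r ∧ ¬q) ∨ (¬r ∧ ¬p)

¬r ∧ (¬q ∨ ¬p)
= (¬r ∧ ¬q) ∨ (¬r ∧ ¬p)   [distribute ∧ over ∨]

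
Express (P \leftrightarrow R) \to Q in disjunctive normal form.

(P \leftrightarrow R) \to Q
⇔ \lnot (P \leftrightarrow R) \lor Q   [eliminate \to]
⇔ \lnot ((P \to R) \land (R \to P)) \lor Q   [eliminate \leftrightarrow]
⇔ \lnot ((\lnot P \lor R) \land (R \to P)) \lor Q   [eliminate \to]
⇔ \lnot ((\lnot P \lor R) \land (\lnot R \lor P)) \lor Q   [eliminate \to]
⇔ \lnot (\lnot P \lor R) \lor \lnot (\lnot R \lor P) \lor Q   [De Morgan]
⇔ (\lnot \lnot P \land \lnot R) \lor \lnot (\lnot R \lor P) \lor Q   [De Morgan]
⇔ (P \land \lnot R) \lor \lnot (\lnot R \lor P) \lor Q   [double negation]
⇔ (P \land \lnot R) \lor (\lnot \lnot R \land \lnot P) \lor Q   [De Morgan]
⇔ (P \land \lnot R) \lor (R \land \lnot P) \lor Q   [double negation]

(P \land \lnot R) \lor (R \land \lnot P) \lor Q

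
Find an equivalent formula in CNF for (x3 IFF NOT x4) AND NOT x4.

(x3 IFF NOT x4) AND NOT x4
⇔ (x3 IMPLIES NOT x4) AND (NOT x4 IMPLIES x3) AND NOT x4   (eliminate IFF)
⇔ (NOT x3 OR NOT x4) AND (NOT x4 IMPLIES x3) AND NOT x4   (eliminate IMPLIES)
⇔ (NOT x3 OR NOT x4) AND (NOT NOT x4 OR x3) AND NOT x4   (eliminate IMPLIES)
⇔ (NOT x3 OR NOT x4) AND (x4 OR x3) AND NOT x4   (double negation)
⇔ (x4 OR x3) AND NOT x4   (simplify)

(x4 OR x3) AND NOT x4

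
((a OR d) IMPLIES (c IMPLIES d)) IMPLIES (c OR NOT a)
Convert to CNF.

((a OR d) IMPLIES (c IMPLIES d)) IMPLIES (c OR NOT a)
≡ NOT ((a OR d) IMPLIES (c IMPLIES d)) OR c OR NOT a   — eliminate IMPLIES
≡ NOT (NOT (a OR d) OR (c IMPLIES d)) OR c OR NOT a   — eliminate IMPLIES
≡ NOT (NOT (a OR d) OR NOT c OR d) OR c OR NOT a   — eliminate IMPLIES
≡ (NOT NOT (a OR d) AND NOT NOT c AND NOT d) OR c OR NOT a   — De Morgan
≡ ((a OR d) AND NOT NOT c AND NOT d) OR c OR NOT a   — double negation
≡ ((a OR d) AND c AND NOT d) OR c OR NOT a   — double negation
≡ (a OR d OR c OR NOT a) AND (c OR c OR NOT a) AND (NOT d OR c OR NOT a)   — distribute OR over AND
≡ c OR NOT a   — simplify

c OR NOT a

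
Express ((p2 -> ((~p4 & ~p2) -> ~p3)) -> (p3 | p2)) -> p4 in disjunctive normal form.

(~p2 & ~p3) | p4

((p2 -> ((~p4 & ~p2) -> ~p3)) -> (p3 | p2)) -> p4
= ~((p2 -> ((~p4 & ~p2) -> ~p3)) -> (p3 | p2)) | p4   [eliminate ->]
= ~(~(p2 -> ((~p4 & ~p2) -> ~p3)) | p3 | p2) | p4   [eliminate ->]
= ~(~(~p2 | ((~p4 & ~p2) -> ~p3)) | p3 | p2) | p4   [eliminate ->]
= ~(~(~p2 | ~(~p4 & ~p2) | ~p3) | p3 | p2) | p4   [eliminate ->]
= (~~(~p2 | ~(~p4 & ~p2) | ~p3) & ~p3 & ~p2) | p4   [De Morgan]
= ((~p2 | ~(~p4 & ~p2) | ~p3) & ~p3 & ~p2) | p4   [double negation]
= ((~p2 | ~~p4 | ~~p2 | ~p3) & ~p3 & ~p2) | p4   [De Morgan]
= ((~p2 | p4 | ~~p2 | ~p3) & ~p3 & ~p2) | p4   [double negation]
= ((~p2 | p4 | p2 | ~p3) & ~p3 & ~p2) | p4   [double negation]
= (~p2 & ~p3 & ~p2) | (p4 & ~p3 & ~p2) | (p2 & ~p3 & ~p2) | (~p3 & ~p3 & ~p2) | p4   [distribute & over |]
= (~p2 & ~p3) | p4   [simplify]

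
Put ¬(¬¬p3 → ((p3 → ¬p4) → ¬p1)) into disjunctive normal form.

¬(¬¬p3 → ((p3 → ¬p4) → ¬p1))
≡ ¬(¬¬¬p3 ∨ ((p3 → ¬p4) → ¬p1))   (eliminate →)
≡ ¬(¬¬¬p3 ∨ ¬(p3 → ¬p4) ∨ ¬p1)   (eliminate →)
≡ ¬(¬¬¬p3 ∨ ¬(¬p3 ∨ ¬p4) ∨ ¬p1)   (eliminate →)
≡ ¬¬¬¬p3 ∧ ¬¬(¬p3 ∨ ¬p4) ∧ ¬¬p1   (De Morgan)
≡ ¬¬p3 ∧ ¬¬(¬p3 ∨ ¬p4) ∧ ¬¬p1   (double negation)
≡ p3 ∧ ¬¬(¬p3 ∨ ¬p4) ∧ ¬¬p1   (double negation)
≡ p3 ∧ (¬p3 ∨ ¬p4) ∧ ¬¬p1   (double negation)
≡ p3 ∧ (¬p3 ∨ ¬p4) ∧ p1   (double negation)
≡ (p3 ∧ ¬p3 ∧ p1) ∨ (p3 ∧ ¬p4 ∧ p1)   (distribute ∧ over ∨)
≡ p3 ∧ ¬p4 ∧ p1   (simplify)

p3 ∧ ¬p4 ∧ p1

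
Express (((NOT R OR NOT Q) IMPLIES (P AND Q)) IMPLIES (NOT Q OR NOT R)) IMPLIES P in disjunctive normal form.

(((NOT R OR NOT Q) IMPLIES (P AND Q)) IMPLIES (NOT Q OR NOT R)) IMPLIES P
⇔ NOT (((NOT R OR NOT Q) IMPLIES (P AND Q)) IMPLIES (NOT Q OR NOT R)) OR P   [eliminate IMPLIES]
⇔ NOT (NOT ((NOT R OR NOT Q) IMPLIES (P AND Q)) OR NOT Q OR NOT R) OR P   [eliminate IMPLIES]
⇔ NOT (NOT (NOT (NOT R OR NOT Q) OR (P AND Q)) OR NOT Q OR NOT R) OR P   [eliminate IMPLIES]
⇔ (NOT NOT (NOT (NOT R OR NOT Q) OR (P AND Q)) AND NOT NOT Q AND NOT NOT R) OR P   [De Morgan]
⇔ ((NOT (NOT R OR NOT Q) OR (P AND Q)) AND NOT NOT Q AND NOT NOT R) OR P   [double negation]
⇔ (((NOT NOT R AND NOT NOT Q) OR (P AND Q)) AND NOT NOT Q AND NOT NOT R) OR P   [De Morgan]
⇔ (((R AND NOT NOT Q) OR (P AND Q)) AND NOT NOT Q AND NOT NOT R) OR P   [double negation]
⇔ (((R AND Q) OR (P AND Q)) AND NOT NOT Q AND NOT NOT R) OR P   [double negation]
⇔ (((R AND Q) OR (P AND Q)) AND Q AND NOT NOT R) OR P   [double negation]
⇔ (((R AND Q) OR (P AND Q)) AND Q AND R) OR P   [double negation]
⇔ (R AND Q AND Q AND R) OR (P AND Q AND Q AND R) OR P   [distribute AND over OR]
⇔ (R AND Q) OR P   [simplify]

(R AND Q) OR P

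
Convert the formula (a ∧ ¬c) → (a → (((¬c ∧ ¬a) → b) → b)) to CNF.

(a ∧ ¬c) → (a → (((¬c ∧ ¬a) → b) → b))
⇔ ¬(a ∧ ¬c) ∨ (a → (((¬c ∧ ¬a) → b) → b))   [eliminate →]
⇔ ¬(a ∧ ¬c) ∨ ¬a ∨ (((¬c ∧ ¬a) → b) → b)   [eliminate →]
⇔ ¬(a ∧ ¬c) ∨ ¬a ∨ ¬((¬c ∧ ¬a) → b) ∨ b   [eliminate →]
⇔ ¬(a ∧ ¬c) ∨ ¬a ∨ ¬(¬(¬c ∧ ¬a) ∨ b) ∨ b   [eliminate →]
⇔ ¬a ∨ ¬¬c ∨ ¬a ∨ ¬(¬(¬c ∧ ¬a) ∨ b) ∨ b   [De Morgan]
⇔ ¬a ∨ c ∨ ¬a ∨ ¬(¬(¬c ∧ ¬a) ∨ b) ∨ b   [double negation]
⇔ ¬a ∨ c ∨ ¬a ∨ (¬¬(¬c ∧ ¬a) ∧ ¬b) ∨ b   [De Morgan]
⇔ ¬a ∨ c ∨ ¬a ∨ (¬c ∧ ¬a ∧ ¬b) ∨ b   [double negation]
⇔ (¬a ∨ c ∨ ¬a ∨ ¬c ∨ b) ∧ (¬a ∨ c ∨ ¬a ∨ ¬a ∨ b) ∧ (¬a ∨ c ∨ ¬a ∨ ¬b ∨ b)   [distribute ∨ over ∧]
⇔ ¬a ∨ c ∨ b   [simplify]

¬a ∨ c ∨ b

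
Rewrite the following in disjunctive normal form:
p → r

¬p ∨ r

p → r
≡ ¬p ∨ r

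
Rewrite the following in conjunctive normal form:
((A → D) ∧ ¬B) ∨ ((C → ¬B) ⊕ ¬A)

((A → D) ∧ ¬B) ∨ ((C → ¬B) ⊕ ¬A)
≡ ((¬A ∨ D) ∧ ¬B) ∨ ((C → ¬B) ⊕ ¬A)   [eliminate →]
≡ ((¬A ∨ D) ∧ ¬B) ∨ (((C → ¬B) ∨ ¬A) ∧ ¬((C → ¬B) ∧ ¬A))   [expand ⊕]
≡ ((¬A ∨ D) ∧ ¬B) ∨ ((¬C ∨ ¬B ∨ ¬A) ∧ ¬((C → ¬B) ∧ ¬A))   [eliminate →]
≡ ((¬A ∨ D) ∧ ¬B) ∨ ((¬C ∨ ¬B ∨ ¬A) ∧ ¬((¬C ∨ ¬B) ∧ ¬A))   [eliminate →]
≡ ((¬A ∨ D) ∧ ¬B) ∨ ((¬C ∨ ¬B ∨ ¬A) ∧ (¬(¬C ∨ ¬B) ∨ ¬¬A))   [De Morgan]
≡ ((¬A ∨ D) ∧ ¬B) ∨ ((¬C ∨ ¬B ∨ ¬A) ∧ ((¬¬C ∧ ¬¬B) ∨ ¬¬A))   [De Morgan]
≡ ((¬A ∨ D) ∧ ¬B) ∨ ((¬C ∨ ¬B ∨ ¬A) ∧ ((C ∧ ¬¬B) ∨ ¬¬A))   [double negation]
≡ ((¬A ∨ D) ∧ ¬B) ∨ ((¬C ∨ ¬B ∨ ¬A) ∧ ((C ∧ B) ∨ ¬¬A))   [double negation]
≡ ((¬A ∨ D) ∧ ¬B) ∨ ((¬C ∨ ¬B ∨ ¬A) ∧ ((C ∧ B) ∨ A))   [double negation]
≡ (¬A ∨ D ∨ ¬C ∨ ¬B ∨ ¬A) ∧ (¬A ∨ D ∨ C ∨ A) ∧ (¬A ∨ D ∨ B ∨ A) ∧ (¬B ∨ ¬C ∨ ¬B ∨ ¬A) ∧ (¬B ∨ C ∨ A) ∧ (¬B ∨ B ∨ A)   [distribute ∨ over ∧]
≡ (¬B ∨ ¬C ∨ ¬A) ∧ (¬B ∨ C ∨ A)   [simplify]

(¬B ∨ ¬C ∨ ¬A) ∧ (¬B ∨ C ∨ A)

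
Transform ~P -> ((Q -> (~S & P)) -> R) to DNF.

~P -> ((Q -> (~S & P)) -> R)
= ~~P | ((Q -> (~S & P)) -> R)   [eliminate ->]
= ~~P | ~(Q -> (~S & P)) | R   [eliminate ->]
= ~~P | ~(~Q | (~S & P)) | R   [eliminate ->]
= P | ~(~Q | (~S & P)) | R   [double negation]
= P | (~~Q & ~(~S & P)) | R   [De Morgan]
= P | (Q & ~(~S & P)) | R   [double negation]
= P | (Q & (~~S | ~P)) | R   [De Morgan]
= P | (Q & (S | ~P)) | R   [double negation]
= P | (Q & S) | (Q & ~P) | R   [distribute & over |]

P | (Q & S) | (Q & ~P) | R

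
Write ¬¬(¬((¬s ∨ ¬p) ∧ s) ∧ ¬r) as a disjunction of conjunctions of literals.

(s ∧ p ∧ ¬r) ∨ (¬s ∧ ¬r)

¬¬(¬((¬s ∨ ¬p) ∧ s) ∧ ¬r)
= ¬((¬s ∨ ¬p) ∧ s) ∧ ¬r   (double negation)
= (¬(¬s ∨ ¬p) ∨ ¬s) ∧ ¬r   (De Morgan)
= ((¬¬s ∧ ¬¬p) ∨ ¬s) ∧ ¬r   (De Morgan)
= ((s ∧ ¬¬p) ∨ ¬s) ∧ ¬r   (double negation)
= ((s ∧ p) ∨ ¬s) ∧ ¬r   (double negation)
= (s ∧ p ∧ ¬r) ∨ (¬s ∧ ¬r)   (distribute ∧ over ∨)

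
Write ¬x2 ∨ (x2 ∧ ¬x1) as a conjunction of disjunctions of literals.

¬x2 ∨ (x2 ∧ ¬x1)
≡ (¬x2 ∨ x2) ∧ (¬x2 ∨ ¬x1)   (distribute ∨ over ∧)
≡ ¬x2 ∨ ¬x1   (simplify)

¬x2 ∨ ¬x1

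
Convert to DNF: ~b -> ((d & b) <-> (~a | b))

b | (~b & a)

~b -> ((d & b) <-> (~a | b))
⇔ ~~b | ((d & b) <-> (~a | b))   [eliminate ->]
⇔ ~~b | (((d & b) -> (~a | b)) & ((~a | b) -> (d & b)))   [eliminate <->]
⇔ ~~b | ((~(d & b) | ~a | b) & ((~a | b) -> (d & b)))   [eliminate ->]
⇔ ~~b | ((~(d & b) | ~a | b) & (~(~a | b) | (d & b)))   [eliminate ->]
⇔ b | ((~(d & b) | ~a | b) & (~(~a | b) | (d & b)))   [double negation]
⇔ b | ((~d | ~b | ~a | b) & (~(~a | b) | (d & b)))   [De Morgan]
⇔ b | ((~d | ~b | ~a | b) & ((~~a & ~b) | (d & b)))   [De Morgan]
⇔ b | ((~d | ~b | ~a | b) & ((a & ~b) | (d & b)))   [double negation]
⇔ b | (~d & a & ~b) | (~d & d & b) | (~b & a & ~b) | (~b & d & b) | (~a & a & ~b) | (~a & d & b) | (b & a & ~b) | (b & d & b)   [distribute & over |]
⇔ b | (~b & a)   [simplify]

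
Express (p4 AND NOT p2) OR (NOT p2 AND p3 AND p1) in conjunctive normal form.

(p4 OR p3) AND (p4 OR p1) AND NOT p2

(p4 AND NOT p2) OR (NOT p2 AND p3 AND p1)
= (p4 OR NOT p2) AND (p4 OR p3) AND (p4 OR p1) AND (NOT p2 OR NOT p2) AND (NOT p2 OR p3) AND (NOT p2 OR p1)   — distribute OR over AND
= (p4 OR p3) AND (p4 OR p1) AND NOT p2   — simplify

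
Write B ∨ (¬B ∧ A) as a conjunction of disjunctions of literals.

B ∨ (¬B ∧ A)
= (B ∨ ¬B) ∧ (B ∨ A)   — distribute ∨ over ∧
= B ∨ A   — simplify

B ∨ A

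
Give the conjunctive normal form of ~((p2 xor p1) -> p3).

~((p2 xor p1) -> p3)
⇔ ~(~(p2 xor p1) | p3)   — eliminate ->
⇔ ~(~((p2 | p1) & ~(p2 & p1)) | p3)   — expand xor
⇔ ~~((p2 | p1) & ~(p2 & p1)) & ~p3   — De Morgan
⇔ (p2 | p1) & ~(p2 & p1) & ~p3   — double negation
⇔ (p2 | p1) & (~p2 | ~p1) & ~p3   — De Morgan

(p2 | p1) & (~p2 | ~p1) & ~p3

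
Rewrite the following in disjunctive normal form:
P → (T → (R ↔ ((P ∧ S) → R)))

¬P ∨ ¬T ∨ (¬R ∧ P ∧ S) ∨ R

P → (T → (R ↔ ((P ∧ S) → R)))
≡ ¬P ∨ (T → (R ↔ ((P ∧ S) → R)))   — eliminate →
≡ ¬P ∨ ¬T ∨ (R ↔ ((P ∧ S) → R))   — eliminate →
≡ ¬P ∨ ¬T ∨ ((R → ((P ∧ S) → R)) ∧ (((P ∧ S) → R) → R))   — eliminate ↔
≡ ¬P ∨ ¬T ∨ ((¬R ∨ ((P ∧ S) → R)) ∧ (((P ∧ S) → R) → R))   — eliminate →
≡ ¬P ∨ ¬T ∨ ((¬R ∨ ¬(P ∧ S) ∨ R) ∧ (((P ∧ S) → R) → R))   — eliminate →
≡ ¬P ∨ ¬T ∨ ((¬R ∨ ¬(P ∧ S) ∨ R) ∧ (¬((P ∧ S) → R) ∨ R))   — eliminate →
≡ ¬P ∨ ¬T ∨ ((¬R ∨ ¬(P ∧ S) ∨ R) ∧ (¬(¬(P ∧ S) ∨ R) ∨ R))   — eliminate →
≡ ¬P ∨ ¬T ∨ ((¬R ∨ ¬P ∨ ¬S ∨ R) ∧ (¬(¬(P ∧ S) ∨ R) ∨ R))   — De Morgan
≡ ¬P ∨ ¬T ∨ ((¬R ∨ ¬P ∨ ¬S ∨ R) ∧ ((¬¬(P ∧ S) ∧ ¬R) ∨ R))   — De Morgan
≡ ¬P ∨ ¬T ∨ ((¬R ∨ ¬P ∨ ¬S ∨ R) ∧ ((P ∧ S ∧ ¬R) ∨ R))   — double negation
≡ ¬P ∨ ¬T ∨ (¬R ∧ P ∧ S ∧ ¬R) ∨ (¬R ∧ R) ∨ (¬P ∧ P ∧ S ∧ ¬R) ∨ (¬P ∧ R) ∨ (¬S ∧ P ∧ S ∧ ¬R) ∨ (¬S ∧ R) ∨ (R ∧ P ∧ S ∧ ¬R) ∨ (R ∧ R)   — distribute ∧ over ∨
≡ ¬P ∨ ¬T ∨ (¬R ∧ P ∧ S) ∨ R   — simplify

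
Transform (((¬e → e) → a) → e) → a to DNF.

(((¬e → e) → a) → e) → a
≡ ¬(((¬e → e) → a) → e) ∨ a   — eliminate →
≡ ¬(¬((¬e → e) → a) ∨ e) ∨ a   — eliminate →
≡ ¬(¬(¬(¬e → e) ∨ a) ∨ e) ∨ a   — eliminate →
≡ ¬(¬(¬(¬¬e ∨ e) ∨ a) ∨ e) ∨ a   — eliminate →
≡ (¬¬(¬(¬¬e ∨ e) ∨ a) ∧ ¬e) ∨ a   — De Morgan
≡ ((¬(¬¬e ∨ e) ∨ a) ∧ ¬e) ∨ a   — double negation
≡ (((¬¬¬e ∧ ¬e) ∨ a) ∧ ¬e) ∨ a   — De Morgan
≡ (((¬e ∧ ¬e) ∨ a) ∧ ¬e) ∨ a   — double negation
≡ (¬e ∧ ¬e ∧ ¬e) ∨ (a ∧ ¬e) ∨ a   — distribute ∧ over ∨
≡ ¬e ∨ a   — simplify

¬e ∨ a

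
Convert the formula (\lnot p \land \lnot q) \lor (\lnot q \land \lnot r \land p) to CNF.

(\lnot p \lor \lnot r) \land \lnot q

(\lnot p \land \lnot q) \lor (\lnot q \land \lnot r \land p)
≡ (\lnot p \lor \lnot q) \land (\lnot p \lor \lnot r) \land (\lnot p \lor p) \land (\lnot q \lor \lnot q) \land (\lnot q \lor \lnot r) \land (\lnot q \lor p)   (distribute \lor over \land)
≡ (\lnot p \lor \lnot r) \land \lnot q   (simplify)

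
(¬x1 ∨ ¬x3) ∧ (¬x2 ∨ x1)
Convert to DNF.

(¬x1 ∨ ¬x3) ∧ (¬x2 ∨ x1)
≡ (¬x1 ∧ ¬x2) ∨ (¬x1 ∧ x1) ∨ (¬x3 ∧ ¬x2) ∨ (¬x3 ∧ x1)   [distribute ∧ over ∨]
≡ (¬x1 ∧ ¬x2) ∨ (¬x3 ∧ ¬x2) ∨ (¬x3 ∧ x1)   [simplify]

(¬x1 ∧ ¬x2) ∨ (¬x3 ∧ ¬x2) ∨ (¬x3 ∧ x1)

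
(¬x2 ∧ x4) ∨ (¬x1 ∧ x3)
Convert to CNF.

(¬x2 ∧ x4) ∨ (¬x1 ∧ x3)
⇔ (¬x2 ∨ ¬x1) ∧ (¬x2 ∨ x3) ∧ (x4 ∨ ¬x1) ∧ (x4 ∨ x3)

(¬x2 ∨ ¬x1) ∧ (¬x2 ∨ x3) ∧ (x4 ∨ ¬x1) ∧ (x4 ∨ x3)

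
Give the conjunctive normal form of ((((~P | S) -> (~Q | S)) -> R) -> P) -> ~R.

~P | ~R

((((~P | S) -> (~Q | S)) -> R) -> P) -> ~R
= ~((((~P | S) -> (~Q | S)) -> R) -> P) | ~R   [eliminate ->]
= ~(~(((~P | S) -> (~Q | S)) -> R) | P) | ~R   [eliminate ->]
= ~(~(~((~P | S) -> (~Q | S)) | R) | P) | ~R   [eliminate ->]
= ~(~(~(~(~P | S) | ~Q | S) | R) | P) | ~R   [eliminate ->]
= (~~(~(~(~P | S) | ~Q | S) | R) & ~P) | ~R   [De Morgan]
= ((~(~(~P | S) | ~Q | S) | R) & ~P) | ~R   [double negation]
= (((~~(~P | S) & ~~Q & ~S) | R) & ~P) | ~R   [De Morgan]
= ((((~P | S) & ~~Q & ~S) | R) & ~P) | ~R   [double negation]
= ((((~P | S) & Q & ~S) | R) & ~P) | ~R   [double negation]
= (~P | S | R | ~R) & (Q | R | ~R) & (~S | R | ~R) & (~P | ~R)   [distribute | over &]
= ~P | ~R   [simplify]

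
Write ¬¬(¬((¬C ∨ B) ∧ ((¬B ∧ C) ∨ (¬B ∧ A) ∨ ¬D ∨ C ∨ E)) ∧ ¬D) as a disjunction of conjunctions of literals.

C ∧ ¬B ∧ ¬D

¬¬(¬((¬C ∨ B) ∧ ((¬B ∧ C) ∨ (¬B ∧ A) ∨ ¬D ∨ C ∨ E)) ∧ ¬D)
≡ ¬((¬C ∨ B) ∧ ((¬B ∧ C) ∨ (¬B ∧ A) ∨ ¬D ∨ C ∨ E)) ∧ ¬D
≡ (¬(¬C ∨ B) ∨ ¬((¬B ∧ C) ∨ (¬B ∧ A) ∨ ¬D ∨ C ∨ E)) ∧ ¬D
≡ ((¬¬C ∧ ¬B) ∨ ¬((¬B ∧ C) ∨ (¬B ∧ A) ∨ ¬D ∨ C ∨ E)) ∧ ¬D
≡ ((C ∧ ¬B) ∨ ¬((¬B ∧ C) ∨ (¬B ∧ A) ∨ ¬D ∨ C ∨ E)) ∧ ¬D
≡ ((C ∧ ¬B) ∨ (¬(¬B ∧ C) ∧ ¬(¬B ∧ A) ∧ ¬¬D ∧ ¬C ∧ ¬E)) ∧ ¬D
≡ ((C ∧ ¬B) ∨ ((¬¬B ∨ ¬C) ∧ ¬(¬B ∧ A) ∧ ¬¬D ∧ ¬C ∧ ¬E)) ∧ ¬D
≡ ((C ∧ ¬B) ∨ ((B ∨ ¬C) ∧ ¬(¬B ∧ A) ∧ ¬¬D ∧ ¬C ∧ ¬E)) ∧ ¬D
≡ ((C ∧ ¬B) ∨ ((B ∨ ¬C) ∧ (¬¬B ∨ ¬A) ∧ ¬¬D ∧ ¬C ∧ ¬E)) ∧ ¬D
≡ ((C ∧ ¬B) ∨ ((B ∨ ¬C) ∧ (B ∨ ¬A) ∧ ¬¬D ∧ ¬C ∧ ¬E)) ∧ ¬D
≡ ((C ∧ ¬B) ∨ ((B ∨ ¬C) ∧ (B ∨ ¬A) ∧ D ∧ ¬C ∧ ¬E)) ∧ ¬D
≡ (C ∧ ¬B ∧ ¬D) ∨ (B ∧ B ∧ D ∧ ¬C ∧ ¬E ∧ ¬D) ∨ (B ∧ ¬A ∧ D ∧ ¬C ∧ ¬E ∧ ¬D) ∨ (¬C ∧ B ∧ D ∧ ¬C ∧ ¬E ∧ ¬D) ∨ (¬C ∧ ¬A ∧ D ∧ ¬C ∧ ¬E ∧ ¬D)
≡ C ∧ ¬B ∧ ¬D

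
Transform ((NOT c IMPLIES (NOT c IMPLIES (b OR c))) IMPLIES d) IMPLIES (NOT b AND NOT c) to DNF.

((NOT c IMPLIES (NOT c IMPLIES (b OR c))) IMPLIES d) IMPLIES (NOT b AND NOT c)
= NOT ((NOT c IMPLIES (NOT c IMPLIES (b OR c))) IMPLIES d) OR (NOT b AND NOT c)
= NOT (NOT (NOT c IMPLIES (NOT c IMPLIES (b OR c))) OR d) OR (NOT b AND NOT c)
= NOT (NOT (NOT NOT c OR (NOT c IMPLIES (b OR c))) OR d) OR (NOT b AND NOT c)
= NOT (NOT (NOT NOT c OR NOT NOT c OR b OR c) OR d) OR (NOT b AND NOT c)
= (NOT NOT (NOT NOT c OR NOT NOT c OR b OR c) AND NOT d) OR (NOT b AND NOT c)
= ((NOT NOT c OR NOT NOT c OR b OR c) AND NOT d) OR (NOT b AND NOT c)
= ((c OR NOT NOT c OR b OR c) AND NOT d) OR (NOT b AND NOT c)
= ((c OR c OR b OR c) AND NOT d) OR (NOT b AND NOT c)
= (c AND NOT d) OR (c AND NOT d) OR (b AND NOT d) OR (c AND NOT d) OR (NOT b AND NOT c)
= (c AND NOT d) OR (b AND NOT d) OR (NOT b AND NOT c)

(c AND NOT d) OR (b AND NOT d) OR (NOT b AND NOT c)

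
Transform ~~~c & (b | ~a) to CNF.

~c & (b | ~a)

~~~c & (b | ~a)
= ~c & (b | ~a)   (double negation)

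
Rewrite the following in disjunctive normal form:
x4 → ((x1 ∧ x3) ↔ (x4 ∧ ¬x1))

¬x4 ∨ (¬x3 ∧ x1)

x4 → ((x1 ∧ x3) ↔ (x4 ∧ ¬x1))
≡ ¬x4 ∨ ((x1 ∧ x3) ↔ (x4 ∧ ¬x1))   [eliminate →]
≡ ¬x4 ∨ (((x1 ∧ x3) → (x4 ∧ ¬x1)) ∧ ((x4 ∧ ¬x1) → (x1 ∧ x3)))   [eliminate ↔]
≡ ¬x4 ∨ ((¬(x1 ∧ x3) ∨ (x4 ∧ ¬x1)) ∧ ((x4 ∧ ¬x1) → (x1 ∧ x3)))   [eliminate →]
≡ ¬x4 ∨ ((¬(x1 ∧ x3) ∨ (x4 ∧ ¬x1)) ∧ (¬(x4 ∧ ¬x1) ∨ (x1 ∧ x3)))   [eliminate →]
≡ ¬x4 ∨ ((¬x1 ∨ ¬x3 ∨ (x4 ∧ ¬x1)) ∧ (¬(x4 ∧ ¬x1) ∨ (x1 ∧ x3)))   [De Morgan]
≡ ¬x4 ∨ ((¬x1 ∨ ¬x3 ∨ (x4 ∧ ¬x1)) ∧ (¬x4 ∨ ¬¬x1 ∨ (x1 ∧ x3)))   [De Morgan]
≡ ¬x4 ∨ ((¬x1 ∨ ¬x3 ∨ (x4 ∧ ¬x1)) ∧ (¬x4 ∨ x1 ∨ (x1 ∧ x3)))   [double negation]
≡ ¬x4 ∨ (¬x1 ∧ ¬x4) ∨ (¬x1 ∧ x1) ∨ (¬x1 ∧ x1 ∧ x3) ∨ (¬x3 ∧ ¬x4) ∨ (¬x3 ∧ x1) ∨ (¬x3 ∧ x1 ∧ x3) ∨ (x4 ∧ ¬x1 ∧ ¬x4) ∨ (x4 ∧ ¬x1 ∧ x1) ∨ (x4 ∧ ¬x1 ∧ x1 ∧ x3)   [distribute ∧ over ∨]
≡ ¬x4 ∨ (¬x3 ∧ x1)   [simplify]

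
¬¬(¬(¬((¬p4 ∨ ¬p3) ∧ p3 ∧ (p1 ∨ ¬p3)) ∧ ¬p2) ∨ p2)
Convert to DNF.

(¬p4 ∧ p3 ∧ p1) ∨ p2

¬¬(¬(¬((¬p4 ∨ ¬p3) ∧ p3 ∧ (p1 ∨ ¬p3)) ∧ ¬p2) ∨ p2)
⇔ ¬(¬((¬p4 ∨ ¬p3) ∧ p3 ∧ (p1 ∨ ¬p3)) ∧ ¬p2) ∨ p2   [double negation]
⇔ ¬¬((¬p4 ∨ ¬p3) ∧ p3 ∧ (p1 ∨ ¬p3)) ∨ ¬¬p2 ∨ p2   [De Morgan]
⇔ ((¬p4 ∨ ¬p3) ∧ p3 ∧ (p1 ∨ ¬p3)) ∨ ¬¬p2 ∨ p2   [double negation]
⇔ ((¬p4 ∨ ¬p3) ∧ p3 ∧ (p1 ∨ ¬p3)) ∨ p2 ∨ p2   [double negation]
⇔ (¬p4 ∧ p3 ∧ p1) ∨ (¬p4 ∧ p3 ∧ ¬p3) ∨ (¬p3 ∧ p3 ∧ p1) ∨ (¬p3 ∧ p3 ∧ ¬p3) ∨ p2 ∨ p2   [distribute ∧ over ∨]
⇔ (¬p4 ∧ p3 ∧ p1) ∨ p2   [simplify]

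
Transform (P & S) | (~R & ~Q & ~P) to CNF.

(P & S) | (~R & ~Q & ~P)
= (P | ~R) & (P | ~Q) & (P | ~P) & (S | ~R) & (S | ~Q) & (S | ~P)   — distribute | over &
= (P | ~R) & (P | ~Q) & (S | ~R) & (S | ~Q) & (S | ~P)   — simplify

(P | ~R) & (P | ~Q) & (S | ~R) & (S | ~Q) & (S | ~P)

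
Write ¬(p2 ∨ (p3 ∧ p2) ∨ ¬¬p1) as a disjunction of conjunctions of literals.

¬(p2 ∨ (p3 ∧ p2) ∨ ¬¬p1)
≡ ¬p2 ∧ ¬(p3 ∧ p2) ∧ ¬¬¬p1
≡ ¬p2 ∧ (¬p3 ∨ ¬p2) ∧ ¬¬¬p1
≡ ¬p2 ∧ (¬p3 ∨ ¬p2) ∧ ¬p1
≡ (¬p2 ∧ ¬p3 ∧ ¬p1) ∨ (¬p2 ∧ ¬p2 ∧ ¬p1)
≡ ¬p2 ∧ ¬p1

¬p2 ∧ ¬p1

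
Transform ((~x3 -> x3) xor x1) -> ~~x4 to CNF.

((~x3 -> x3) xor x1) -> ~~x4
≡ ~((~x3 -> x3) xor x1) | ~~x4   — eliminate ->
≡ ~(((~x3 -> x3) | x1) & ~((~x3 -> x3) & x1)) | ~~x4   — expand xor
≡ ~((~~x3 | x3 | x1) & ~((~x3 -> x3) & x1)) | ~~x4   — eliminate ->
≡ ~((~~x3 | x3 | x1) & ~((~~x3 | x3) & x1)) | ~~x4   — eliminate ->
≡ ~(~~x3 | x3 | x1) | ~~((~~x3 | x3) & x1) | ~~x4   — De Morgan
≡ (~~~x3 & ~x3 & ~x1) | ~~((~~x3 | x3) & x1) | ~~x4   — De Morgan
≡ (~x3 & ~x3 & ~x1) | ~~((~~x3 | x3) & x1) | ~~x4   — double negation
≡ (~x3 & ~x3 & ~x1) | ((~~x3 | x3) & x1) | ~~x4   — double negation
≡ (~x3 & ~x3 & ~x1) | ((x3 | x3) & x1) | ~~x4   — double negation
≡ (~x3 & ~x3 & ~x1) | ((x3 | x3) & x1) | x4   — double negation
≡ (~x3 | x3 | x3 | x4) & (~x3 | x1 | x4) & (~x3 | x3 | x3 | x4) & (~x3 | x1 | x4) & (~x1 | x3 | x3 | x4) & (~x1 | x1 | x4)   — distribute | over &
≡ (~x3 | x1 | x4) & (~x1 | x3 | x4)   — simplify

(~x3 | x1 | x4) & (~x1 | x3 | x4)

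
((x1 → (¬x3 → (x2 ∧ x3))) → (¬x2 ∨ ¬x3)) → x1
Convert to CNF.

((x1 → (¬x3 → (x2 ∧ x3))) → (¬x2 ∨ ¬x3)) → x1
≡ ¬((x1 → (¬x3 → (x2 ∧ x3))) → (¬x2 ∨ ¬x3)) ∨ x1   (eliminate →)
≡ ¬(¬(x1 → (¬x3 → (x2 ∧ x3))) ∨ ¬x2 ∨ ¬x3) ∨ x1   (eliminate →)
≡ ¬(¬(¬x1 ∨ (¬x3 → (x2 ∧ x3))) ∨ ¬x2 ∨ ¬x3) ∨ x1   (eliminate →)
≡ ¬(¬(¬x1 ∨ ¬¬x3 ∨ (x2 ∧ x3)) ∨ ¬x2 ∨ ¬x3) ∨ x1   (eliminate →)
≡ (¬¬(¬x1 ∨ ¬¬x3 ∨ (x2 ∧ x3)) ∧ ¬¬x2 ∧ ¬¬x3) ∨ x1   (De Morgan)
≡ ((¬x1 ∨ ¬¬x3 ∨ (x2 ∧ x3)) ∧ ¬¬x2 ∧ ¬¬x3) ∨ x1   (double negation)
≡ ((¬x1 ∨ x3 ∨ (x2 ∧ x3)) ∧ ¬¬x2 ∧ ¬¬x3) ∨ x1   (double negation)
≡ ((¬x1 ∨ x3 ∨ (x2 ∧ x3)) ∧ x2 ∧ ¬¬x3) ∨ x1   (double negation)
≡ ((¬x1 ∨ x3 ∨ (x2 ∧ x3)) ∧ x2 ∧ x3) ∨ x1   (double negation)
≡ (¬x1 ∨ x3 ∨ x2 ∨ x1) ∧ (¬x1 ∨ x3 ∨ x3 ∨ x1) ∧ (x2 ∨ x1) ∧ (x3 ∨ x1)   (distribute ∨ over ∧)
≡ (x2 ∨ x1) ∧ (x3 ∨ x1)   (simplify)

(x2 ∨ x1) ∧ (x3 ∨ x1)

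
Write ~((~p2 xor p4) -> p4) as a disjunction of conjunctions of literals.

~p2 & ~p4

~((~p2 xor p4) -> p4)
= ~(~(~p2 xor p4) | p4)   [eliminate ->]
= ~(~((~p2 & ~p4) | (~~p2 & p4)) | p4)   [expand xor]
= ~~((~p2 & ~p4) | (~~p2 & p4)) & ~p4   [De Morgan]
= ((~p2 & ~p4) | (~~p2 & p4)) & ~p4   [double negation]
= ((~p2 & ~p4) | (p2 & p4)) & ~p4   [double negation]
= (~p2 & ~p4 & ~p4) | (p2 & p4 & ~p4)   [distribute & over |]
= ~p2 & ~p4   [simplify]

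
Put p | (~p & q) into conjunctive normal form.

p | q

p | (~p & q)
= (p | ~p) & (p | q)   (distribute | over &)
= p | q   (simplify)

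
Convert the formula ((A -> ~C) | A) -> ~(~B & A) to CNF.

((A -> ~C) | A) -> ~(~B & A)
≡ ~((A -> ~C) | A) | ~(~B & A)   [eliminate ->]
≡ ~(~A | ~C | A) | ~(~B & A)   [eliminate ->]
≡ (~~A & ~~C & ~A) | ~(~B & A)   [De Morgan]
≡ (A & ~~C & ~A) | ~(~B & A)   [double negation]
≡ (A & C & ~A) | ~(~B & A)   [double negation]
≡ (A & C & ~A) | ~~B | ~A   [De Morgan]
≡ (A & C & ~A) | B | ~A   [double negation]
≡ (A | B | ~A) & (C | B | ~A) & (~A | B | ~A)   [distribute | over &]
≡ ~A | B   [simplify]

~A | B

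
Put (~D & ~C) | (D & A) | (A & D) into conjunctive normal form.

(~D | A) & (~C | D) & (~C | A)

(~D & ~C) | (D & A) | (A & D)
≡ (~D | D | A) & (~D | D | D) & (~D | A | A) & (~D | A | D) & (~C | D | A) & (~C | D | D) & (~C | A | A) & (~C | A | D)   [distribute | over &]
≡ (~D | A) & (~C | D) & (~C | A)   [simplify]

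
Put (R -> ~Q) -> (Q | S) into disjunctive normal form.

(R -> ~Q) -> (Q | S)
= ~(R -> ~Q) | Q | S   — eliminate ->
= ~(~R | ~Q) | Q | S   — eliminate ->
= (~~R & ~~Q) | Q | S   — De Morgan
= (R & ~~Q) | Q | S   — double negation
= (R & Q) | Q | S   — double negation
= Q | S   — simplify

Q | S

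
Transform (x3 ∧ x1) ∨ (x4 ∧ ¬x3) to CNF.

(x3 ∨ x4) ∧ (x1 ∨ x4) ∧ (x1 ∨ ¬x3)

(x3 ∧ x1) ∨ (x4 ∧ ¬x3)
≡ (x3 ∨ x4) ∧ (x3 ∨ ¬x3) ∧ (x1 ∨ x4) ∧ (x1 ∨ ¬x3)   [distribute ∨ over ∧]
≡ (x3 ∨ x4) ∧ (x1 ∨ x4) ∧ (x1 ∨ ¬x3)   [simplify]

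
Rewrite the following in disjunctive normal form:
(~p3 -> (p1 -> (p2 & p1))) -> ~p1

(~p3 & p1 & ~p2) | ~p1

(~p3 -> (p1 -> (p2 & p1))) -> ~p1
≡ ~(~p3 -> (p1 -> (p2 & p1))) | ~p1   [eliminate ->]
≡ ~(~~p3 | (p1 -> (p2 & p1))) | ~p1   [eliminate ->]
≡ ~(~~p3 | ~p1 | (p2 & p1)) | ~p1   [eliminate ->]
≡ (~~~p3 & ~~p1 & ~(p2 & p1)) | ~p1   [De Morgan]
≡ (~p3 & ~~p1 & ~(p2 & p1)) | ~p1   [double negation]
≡ (~p3 & p1 & ~(p2 & p1)) | ~p1   [double negation]
≡ (~p3 & p1 & (~p2 | ~p1)) | ~p1   [De Morgan]
≡ (~p3 & p1 & ~p2) | (~p3 & p1 & ~p1) | ~p1   [distribute & over |]
≡ (~p3 & p1 & ~p2) | ~p1   [simplify]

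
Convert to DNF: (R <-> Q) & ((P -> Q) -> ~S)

(~R & ~Q & P) | (~R & ~Q & ~S) | (Q & R & ~S)

(R <-> Q) & ((P -> Q) -> ~S)
= (R -> Q) & (Q -> R) & ((P -> Q) -> ~S)   [eliminate <->]
= (~R | Q) & (Q -> R) & ((P -> Q) -> ~S)   [eliminate ->]
= (~R | Q) & (~Q | R) & ((P -> Q) -> ~S)   [eliminate ->]
= (~R | Q) & (~Q | R) & (~(P -> Q) | ~S)   [eliminate ->]
= (~R | Q) & (~Q | R) & (~(~P | Q) | ~S)   [eliminate ->]
= (~R | Q) & (~Q | R) & ((~~P & ~Q) | ~S)   [De Morgan]
= (~R | Q) & (~Q | R) & ((P & ~Q) | ~S)   [double negation]
= (~R & ~Q & P & ~Q) | (~R & ~Q & ~S) | (~R & R & P & ~Q) | (~R & R & ~S) | (Q & ~Q & P & ~Q) | (Q & ~Q & ~S) | (Q & R & P & ~Q) | (Q & R & ~S)   [distribute & over |]
= (~R & ~Q & P) | (~R & ~Q & ~S) | (Q & R & ~S)   [simplify]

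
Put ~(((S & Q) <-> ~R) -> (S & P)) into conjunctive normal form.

(~S | ~Q | ~R) & (R | S) & (R | Q) & (~S | ~P)

~(((S & Q) <-> ~R) -> (S & P))
≡ ~(~((S & Q) <-> ~R) | (S & P))   (eliminate ->)
≡ ~(~(((S & Q) -> ~R) & (~R -> (S & Q))) | (S & P))   (eliminate <->)
≡ ~(~((~(S & Q) | ~R) & (~R -> (S & Q))) | (S & P))   (eliminate ->)
≡ ~(~((~(S & Q) | ~R) & (~~R | (S & Q))) | (S & P))   (eliminate ->)
≡ ~~((~(S & Q) | ~R) & (~~R | (S & Q))) & ~(S & P)   (De Morgan)
≡ (~(S & Q) | ~R) & (~~R | (S & Q)) & ~(S & P)   (double negation)
≡ (~S | ~Q | ~R) & (~~R | (S & Q)) & ~(S & P)   (De Morgan)
≡ (~S | ~Q | ~R) & (R | (S & Q)) & ~(S & P)   (double negation)
≡ (~S | ~Q | ~R) & (R | (S & Q)) & (~S | ~P)   (De Morgan)
≡ (~S | ~Q | ~R) & (R | S) & (R | Q) & (~S | ~P)   (distribute | over &)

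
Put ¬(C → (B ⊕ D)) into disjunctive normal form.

(C ∧ ¬B ∧ ¬D) ∨ (C ∧ D ∧ B)

¬(C → (B ⊕ D))
≡ ¬(¬C ∨ (B ⊕ D))
≡ ¬(¬C ∨ (B ∧ ¬D) ∨ (¬B ∧ D))
≡ ¬¬C ∧ ¬(B ∧ ¬D) ∧ ¬(¬B ∧ D)
≡ C ∧ ¬(B ∧ ¬D) ∧ ¬(¬B ∧ D)
≡ C ∧ (¬B ∨ ¬¬D) ∧ ¬(¬B ∧ D)
≡ C ∧ (¬B ∨ D) ∧ ¬(¬B ∧ D)
≡ C ∧ (¬B ∨ D) ∧ (¬¬B ∨ ¬D)
≡ C ∧ (¬B ∨ D) ∧ (B ∨ ¬D)
≡ (C ∧ ¬B ∧ B) ∨ (C ∧ ¬B ∧ ¬D) ∨ (C ∧ D ∧ B) ∨ (C ∧ D ∧ ¬D)
≡ (C ∧ ¬B ∧ ¬D) ∨ (C ∧ D ∧ B)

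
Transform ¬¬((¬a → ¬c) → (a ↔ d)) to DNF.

(¬a ∧ c) ∨ (¬a ∧ ¬d) ∨ (d ∧ a)

¬¬((¬a → ¬c) → (a ↔ d))
≡ ¬¬(¬(¬a → ¬c) ∨ (a ↔ d))   [eliminate →]
≡ ¬¬(¬(¬¬a ∨ ¬c) ∨ (a ↔ d))   [eliminate →]
≡ ¬¬(¬(¬¬a ∨ ¬c) ∨ ((a → d) ∧ (d → a)))   [eliminate ↔]
≡ ¬¬(¬(¬¬a ∨ ¬c) ∨ ((¬a ∨ d) ∧ (d → a)))   [eliminate →]
≡ ¬¬(¬(¬¬a ∨ ¬c) ∨ ((¬a ∨ d) ∧ (¬d ∨ a)))   [eliminate →]
≡ ¬(¬¬a ∨ ¬c) ∨ ((¬a ∨ d) ∧ (¬d ∨ a))   [double negation]
≡ (¬¬¬a ∧ ¬¬c) ∨ ((¬a ∨ d) ∧ (¬d ∨ a))   [De Morgan]
≡ (¬a ∧ ¬¬c) ∨ ((¬a ∨ d) ∧ (¬d ∨ a))   [double negation]
≡ (¬a ∧ c) ∨ ((¬a ∨ d) ∧ (¬d ∨ a))   [double negation]
≡ (¬a ∧ c) ∨ (¬a ∧ ¬d) ∨ (¬a ∧ a) ∨ (d ∧ ¬d) ∨ (d ∧ a)   [distribute ∧ over ∨]
≡ (¬a ∧ c) ∨ (¬a ∧ ¬d) ∨ (d ∧ a)   [simplify]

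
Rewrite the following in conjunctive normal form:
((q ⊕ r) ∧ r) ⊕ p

((q ⊕ r) ∧ r) ⊕ p
≡ (((q ⊕ r) ∧ r) ∨ p) ∧ ¬((q ⊕ r) ∧ r ∧ p)   (expand ⊕)
≡ (((q ∨ r) ∧ ¬(q ∧ r) ∧ r) ∨ p) ∧ ¬((q ⊕ r) ∧ r ∧ p)   (expand ⊕)
≡ (((q ∨ r) ∧ ¬(q ∧ r) ∧ r) ∨ p) ∧ ¬((q ∨ r) ∧ ¬(q ∧ r) ∧ r ∧ p)   (expand ⊕)
≡ (((q ∨ r) ∧ (¬q ∨ ¬r) ∧ r) ∨ p) ∧ ¬((q ∨ r) ∧ ¬(q ∧ r) ∧ r ∧ p)   (De Morgan)
≡ (((q ∨ r) ∧ (¬q ∨ ¬r) ∧ r) ∨ p) ∧ (¬(q ∨ r) ∨ ¬¬(q ∧ r) ∨ ¬r ∨ ¬p)   (De Morgan)
≡ (((q ∨ r) ∧ (¬q ∨ ¬r) ∧ r) ∨ p) ∧ ((¬q ∧ ¬r) ∨ ¬¬(q ∧ r) ∨ ¬r ∨ ¬p)   (De Morgan)
≡ (((q ∨ r) ∧ (¬q ∨ ¬r) ∧ r) ∨ p) ∧ ((¬q ∧ ¬r) ∨ (q ∧ r) ∨ ¬r ∨ ¬p)   (double negation)
≡ (q ∨ r ∨ p) ∧ (¬q ∨ ¬r ∨ p) ∧ (r ∨ p) ∧ (¬q ∨ q ∨ ¬r ∨ ¬p) ∧ (¬q ∨ r ∨ ¬r ∨ ¬p) ∧ (¬r ∨ q ∨ ¬r ∨ ¬p) ∧ (¬r ∨ r ∨ ¬r ∨ ¬p)   (distribute ∨ over ∧)
≡ (¬q ∨ ¬r ∨ p) ∧ (r ∨ p) ∧ (¬r ∨ q ∨ ¬p)   (simplify)

(¬q ∨ ¬r ∨ p) ∧ (r ∨ p) ∧ (¬r ∨ q ∨ ¬p)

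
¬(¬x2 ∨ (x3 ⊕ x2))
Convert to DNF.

¬(¬x2 ∨ (x3 ⊕ x2))
≡ ¬(¬x2 ∨ (x3 ∧ ¬x2) ∨ (¬x3 ∧ x2))   [expand ⊕]
≡ ¬¬x2 ∧ ¬(x3 ∧ ¬x2) ∧ ¬(¬x3 ∧ x2)   [De Morgan]
≡ x2 ∧ ¬(x3 ∧ ¬x2) ∧ ¬(¬x3 ∧ x2)   [double negation]
≡ x2 ∧ (¬x3 ∨ ¬¬x2) ∧ ¬(¬x3 ∧ x2)   [De Morgan]
≡ x2 ∧ (¬x3 ∨ x2) ∧ ¬(¬x3 ∧ x2)   [double negation]
≡ x2 ∧ (¬x3 ∨ x2) ∧ (¬¬x3 ∨ ¬x2)   [De Morgan]
≡ x2 ∧ (¬x3 ∨ x2) ∧ (x3 ∨ ¬x2)   [double negation]
≡ (x2 ∧ ¬x3 ∧ x3) ∨ (x2 ∧ ¬x3 ∧ ¬x2) ∨ (x2 ∧ x2 ∧ x3) ∨ (x2 ∧ x2 ∧ ¬x2)   [distribute ∧ over ∨]
≡ x2 ∧ x3   [simplify]

x2 ∧ x3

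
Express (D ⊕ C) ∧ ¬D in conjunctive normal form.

(D ⊕ C) ∧ ¬D
= (D ∨ C) ∧ ¬(D ∧ C) ∧ ¬D   (expand ⊕)
= (D ∨ C) ∧ (¬D ∨ ¬C) ∧ ¬D   (De Morgan)
= (D ∨ C) ∧ ¬D   (simplify)

(D ∨ C) ∧ ¬D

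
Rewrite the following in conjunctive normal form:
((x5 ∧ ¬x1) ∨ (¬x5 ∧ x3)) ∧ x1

((x5 ∧ ¬x1) ∨ (¬x5 ∧ x3)) ∧ x1
≡ (x5 ∨ ¬x5) ∧ (x5 ∨ x3) ∧ (¬x1 ∨ ¬x5) ∧ (¬x1 ∨ x3) ∧ x1   (distribute ∨ over ∧)
≡ (x5 ∨ x3) ∧ (¬x1 ∨ ¬x5) ∧ (¬x1 ∨ x3) ∧ x1   (simplify)

(x5 ∨ x3) ∧ (¬x1 ∨ ¬x5) ∧ (¬x1 ∨ x3) ∧ x1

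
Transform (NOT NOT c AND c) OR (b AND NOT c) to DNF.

c OR (b AND NOT c)

(NOT NOT c AND c) OR (b AND NOT c)
≡ (c AND c) OR (b AND NOT c)   — double negation
≡ c OR (b AND NOT c)   — simplify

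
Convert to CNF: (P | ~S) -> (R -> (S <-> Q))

(P | ~S) -> (R -> (S <-> Q))
≡ ~(P | ~S) | (R -> (S <-> Q))   (eliminate ->)
≡ ~(P | ~S) | ~R | (S <-> Q)   (eliminate ->)
≡ ~(P | ~S) | ~R | ((S -> Q) & (Q -> S))   (eliminate <->)
≡ ~(P | ~S) | ~R | ((~S | Q) & (Q -> S))   (eliminate ->)
≡ ~(P | ~S) | ~R | ((~S | Q) & (~Q | S))   (eliminate ->)
≡ (~P & ~~S) | ~R | ((~S | Q) & (~Q | S))   (De Morgan)
≡ (~P & S) | ~R | ((~S | Q) & (~Q | S))   (double negation)
≡ (~P | ~R | ~S | Q) & (~P | ~R | ~Q | S) & (S | ~R | ~S | Q) & (S | ~R | ~Q | S)   (distribute | over &)
≡ (~P | ~R | ~S | Q) & (S | ~R | ~Q)   (simplify)

(~P | ~R | ~S | Q) & (S | ~R | ~Q)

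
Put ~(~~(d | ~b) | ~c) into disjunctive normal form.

~d & b & c

~(~~(d | ~b) | ~c)
= ~~~(d | ~b) & ~~c   [De Morgan]
= ~(d | ~b) & ~~c   [double negation]
= ~d & ~~b & ~~c   [De Morgan]
= ~d & b & ~~c   [double negation]
= ~d & b & c   [double negation]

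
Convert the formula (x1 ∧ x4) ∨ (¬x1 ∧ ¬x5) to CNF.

(x1 ∨ ¬x5) ∧ (x4 ∨ ¬x1) ∧ (x4 ∨ ¬x5)

(x1 ∧ x4) ∨ (¬x1 ∧ ¬x5)
≡ (x1 ∨ ¬x1) ∧ (x1 ∨ ¬x5) ∧ (x4 ∨ ¬x1) ∧ (x4 ∨ ¬x5)   [distribute ∨ over ∧]
≡ (x1 ∨ ¬x5) ∧ (x4 ∨ ¬x1) ∧ (x4 ∨ ¬x5)   [simplify]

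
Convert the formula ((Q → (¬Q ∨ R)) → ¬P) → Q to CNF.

P ∨ Q

((Q → (¬Q ∨ R)) → ¬P) → Q
≡ ¬((Q → (¬Q ∨ R)) → ¬P) ∨ Q   [eliminate →]
≡ ¬(¬(Q → (¬Q ∨ R)) ∨ ¬P) ∨ Q   [eliminate →]
≡ ¬(¬(¬Q ∨ ¬Q ∨ R) ∨ ¬P) ∨ Q   [eliminate →]
≡ (¬¬(¬Q ∨ ¬Q ∨ R) ∧ ¬¬P) ∨ Q   [De Morgan]
≡ ((¬Q ∨ ¬Q ∨ R) ∧ ¬¬P) ∨ Q   [double negation]
≡ ((¬Q ∨ ¬Q ∨ R) ∧ P) ∨ Q   [double negation]
≡ (¬Q ∨ ¬Q ∨ R ∨ Q) ∧ (P ∨ Q)   [distribute ∨ over ∧]
≡ P ∨ Q   [simplify]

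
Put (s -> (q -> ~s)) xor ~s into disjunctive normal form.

(s -> (q -> ~s)) xor ~s
= ((s -> (q -> ~s)) & ~~s) | (~(s -> (q -> ~s)) & ~s)   [expand xor]
= ((~s | (q -> ~s)) & ~~s) | (~(s -> (q -> ~s)) & ~s)   [eliminate ->]
= ((~s | ~q | ~s) & ~~s) | (~(s -> (q -> ~s)) & ~s)   [eliminate ->]
= ((~s | ~q | ~s) & ~~s) | (~(~s | (q -> ~s)) & ~s)   [eliminate ->]
= ((~s | ~q | ~s) & ~~s) | (~(~s | ~q | ~s) & ~s)   [eliminate ->]
= ((~s | ~q | ~s) & s) | (~(~s | ~q | ~s) & ~s)   [double negation]
= ((~s | ~q | ~s) & s) | (~~s & ~~q & ~~s & ~s)   [De Morgan]
= ((~s | ~q | ~s) & s) | (s & ~~q & ~~s & ~s)   [double negation]
= ((~s | ~q | ~s) & s) | (s & q & ~~s & ~s)   [double negation]
= ((~s | ~q | ~s) & s) | (s & q & s & ~s)   [double negation]
= (~s & s) | (~q & s) | (~s & s) | (s & q & s & ~s)   [distribute & over |]
= ~q & s   [simplify]

~q & s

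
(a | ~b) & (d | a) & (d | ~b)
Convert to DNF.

(a | ~b) & (d | a) & (d | ~b)
= (a & d & d) | (a & d & ~b) | (a & a & d) | (a & a & ~b) | (~b & d & d) | (~b & d & ~b) | (~b & a & d) | (~b & a & ~b)   [distribute & over |]
= (a & d) | (a & ~b) | (~b & d)   [simplify]

(a & d) | (a & ~b) | (~b & d)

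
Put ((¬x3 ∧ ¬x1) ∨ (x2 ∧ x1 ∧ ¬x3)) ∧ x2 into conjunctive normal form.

((¬x3 ∧ ¬x1) ∨ (x2 ∧ x1 ∧ ¬x3)) ∧ x2
≡ (¬x3 ∨ x2) ∧ (¬x3 ∨ x1) ∧ (¬x3 ∨ ¬x3) ∧ (¬x1 ∨ x2) ∧ (¬x1 ∨ x1) ∧ (¬x1 ∨ ¬x3) ∧ x2   — distribute ∨ over ∧
≡ ¬x3 ∧ x2   — simplify

¬x3 ∧ x2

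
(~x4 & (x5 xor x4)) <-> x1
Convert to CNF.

(~x4 & (x5 xor x4)) <-> x1
≡ ((~x4 & (x5 xor x4)) -> x1) & (x1 -> (~x4 & (x5 xor x4)))   — eliminate <->
≡ (~(~x4 & (x5 xor x4)) | x1) & (x1 -> (~x4 & (x5 xor x4)))   — eliminate ->
≡ (~(~x4 & (x5 | x4) & ~(x5 & x4)) | x1) & (x1 -> (~x4 & (x5 xor x4)))   — expand xor
≡ (~(~x4 & (x5 | x4) & ~(x5 & x4)) | x1) & (~x1 | (~x4 & (x5 xor x4)))   — eliminate ->
≡ (~(~x4 & (x5 | x4) & ~(x5 & x4)) | x1) & (~x1 | (~x4 & (x5 | x4) & ~(x5 & x4)))   — expand xor
≡ (~~x4 | ~(x5 | x4) | ~~(x5 & x4) | x1) & (~x1 | (~x4 & (x5 | x4) & ~(x5 & x4)))   — De Morgan
≡ (x4 | ~(x5 | x4) | ~~(x5 & x4) | x1) & (~x1 | (~x4 & (x5 | x4) & ~(x5 & x4)))   — double negation
≡ (x4 | (~x5 & ~x4) | ~~(x5 & x4) | x1) & (~x1 | (~x4 & (x5 | x4) & ~(x5 & x4)))   — De Morgan
≡ (x4 | (~x5 & ~x4) | (x5 & x4) | x1) & (~x1 | (~x4 & (x5 | x4) & ~(x5 & x4)))   — double negation
≡ (x4 | (~x5 & ~x4) | (x5 & x4) | x1) & (~x1 | (~x4 & (x5 | x4) & (~x5 | ~x4)))   — De Morgan
≡ (x4 | ~x5 | x5 | x1) & (x4 | ~x5 | x4 | x1) & (x4 | ~x4 | x5 | x1) & (x4 | ~x4 | x4 | x1) & (~x1 | ~x4) & (~x1 | x5 | x4) & (~x1 | ~x5 | ~x4)   — distribute | over &
≡ (x4 | ~x5 | x1) & (~x1 | ~x4) & (~x1 | x5 | x4)   — simplify

(x4 | ~x5 | x1) & (~x1 | ~x4) & (~x1 | x5 | x4)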